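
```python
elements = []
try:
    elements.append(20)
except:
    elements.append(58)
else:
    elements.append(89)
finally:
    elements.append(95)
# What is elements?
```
[20, 89, 95]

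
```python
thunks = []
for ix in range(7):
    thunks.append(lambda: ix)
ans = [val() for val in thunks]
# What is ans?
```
[6, 6, 6, 6, 6, 6, 6]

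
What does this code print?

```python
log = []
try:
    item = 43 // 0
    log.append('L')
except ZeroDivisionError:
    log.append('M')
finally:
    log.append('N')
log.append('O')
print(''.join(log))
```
MNO

finally always runs, even after exception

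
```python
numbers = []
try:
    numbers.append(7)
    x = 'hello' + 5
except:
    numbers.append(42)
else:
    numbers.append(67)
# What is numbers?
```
[7, 42]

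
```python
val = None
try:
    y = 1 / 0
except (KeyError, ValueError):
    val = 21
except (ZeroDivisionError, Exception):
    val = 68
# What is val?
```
68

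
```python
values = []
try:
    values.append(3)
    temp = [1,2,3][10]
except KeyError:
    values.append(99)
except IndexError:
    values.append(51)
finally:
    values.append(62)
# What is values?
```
[3, 51, 62]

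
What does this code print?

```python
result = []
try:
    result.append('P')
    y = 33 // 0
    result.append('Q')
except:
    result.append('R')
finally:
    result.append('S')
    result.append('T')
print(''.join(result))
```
PRST

Code before exception runs, then except, then all of finally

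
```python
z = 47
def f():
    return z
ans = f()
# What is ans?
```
47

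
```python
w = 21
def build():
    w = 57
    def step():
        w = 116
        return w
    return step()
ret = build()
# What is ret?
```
116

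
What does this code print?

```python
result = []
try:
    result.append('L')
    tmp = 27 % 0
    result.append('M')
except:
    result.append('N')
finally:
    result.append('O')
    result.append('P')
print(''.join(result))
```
LNOP

Code before exception runs, then except, then all of finally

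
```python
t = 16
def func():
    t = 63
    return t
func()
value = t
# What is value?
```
16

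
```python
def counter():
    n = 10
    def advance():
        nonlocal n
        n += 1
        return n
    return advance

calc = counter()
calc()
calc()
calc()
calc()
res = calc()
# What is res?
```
15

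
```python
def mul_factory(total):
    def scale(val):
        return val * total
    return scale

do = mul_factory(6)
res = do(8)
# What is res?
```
48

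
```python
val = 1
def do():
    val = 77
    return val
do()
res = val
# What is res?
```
1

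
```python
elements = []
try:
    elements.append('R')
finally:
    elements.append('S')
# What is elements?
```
['R', 'S']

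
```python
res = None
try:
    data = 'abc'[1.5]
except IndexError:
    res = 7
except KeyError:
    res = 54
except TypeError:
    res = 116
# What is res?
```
116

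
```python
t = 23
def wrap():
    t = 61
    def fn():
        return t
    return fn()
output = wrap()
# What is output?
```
61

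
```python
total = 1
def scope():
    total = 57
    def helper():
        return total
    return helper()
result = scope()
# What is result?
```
57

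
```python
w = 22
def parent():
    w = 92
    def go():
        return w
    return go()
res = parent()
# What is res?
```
92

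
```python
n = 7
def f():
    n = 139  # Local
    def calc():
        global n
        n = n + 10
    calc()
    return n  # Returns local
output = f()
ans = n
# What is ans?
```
17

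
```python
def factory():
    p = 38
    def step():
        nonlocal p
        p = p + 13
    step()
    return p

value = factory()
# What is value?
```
51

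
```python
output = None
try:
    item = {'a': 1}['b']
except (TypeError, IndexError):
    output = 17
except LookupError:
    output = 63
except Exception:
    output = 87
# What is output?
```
63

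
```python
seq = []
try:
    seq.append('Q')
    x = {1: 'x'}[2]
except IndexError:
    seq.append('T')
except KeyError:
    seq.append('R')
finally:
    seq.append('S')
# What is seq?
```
['Q', 'R', 'S']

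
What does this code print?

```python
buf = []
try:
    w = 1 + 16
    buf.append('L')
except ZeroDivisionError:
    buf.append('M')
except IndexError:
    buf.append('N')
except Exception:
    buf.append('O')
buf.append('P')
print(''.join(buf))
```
LP

No exception, try block completes normally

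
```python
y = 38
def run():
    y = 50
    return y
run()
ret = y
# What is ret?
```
38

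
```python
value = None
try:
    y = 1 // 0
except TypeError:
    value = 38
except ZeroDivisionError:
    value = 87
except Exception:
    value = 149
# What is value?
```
87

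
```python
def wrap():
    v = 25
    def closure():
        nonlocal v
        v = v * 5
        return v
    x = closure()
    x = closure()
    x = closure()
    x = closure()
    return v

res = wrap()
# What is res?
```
15625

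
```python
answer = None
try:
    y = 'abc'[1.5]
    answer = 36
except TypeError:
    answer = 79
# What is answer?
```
79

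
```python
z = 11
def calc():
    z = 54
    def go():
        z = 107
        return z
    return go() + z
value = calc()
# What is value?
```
161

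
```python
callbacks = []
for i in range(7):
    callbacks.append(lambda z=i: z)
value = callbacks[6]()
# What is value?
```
6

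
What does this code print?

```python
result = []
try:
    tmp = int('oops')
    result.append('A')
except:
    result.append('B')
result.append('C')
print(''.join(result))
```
BC

Exception raised in try, caught by bare except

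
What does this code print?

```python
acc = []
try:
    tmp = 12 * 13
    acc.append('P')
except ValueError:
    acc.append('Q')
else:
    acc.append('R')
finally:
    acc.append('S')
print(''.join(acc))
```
PRS

else runs before finally when no exception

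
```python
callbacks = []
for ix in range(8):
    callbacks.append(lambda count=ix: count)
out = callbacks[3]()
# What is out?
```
3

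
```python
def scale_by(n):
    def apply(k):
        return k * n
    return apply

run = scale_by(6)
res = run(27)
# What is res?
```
162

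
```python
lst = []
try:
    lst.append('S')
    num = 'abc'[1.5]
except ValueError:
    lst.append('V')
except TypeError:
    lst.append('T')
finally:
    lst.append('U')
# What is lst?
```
['S', 'T', 'U']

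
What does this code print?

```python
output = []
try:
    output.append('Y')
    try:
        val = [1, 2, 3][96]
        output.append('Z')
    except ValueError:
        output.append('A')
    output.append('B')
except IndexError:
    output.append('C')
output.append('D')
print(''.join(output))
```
YCD

Inner handler doesn't match, propagates to outer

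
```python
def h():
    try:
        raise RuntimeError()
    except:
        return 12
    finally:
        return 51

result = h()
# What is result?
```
51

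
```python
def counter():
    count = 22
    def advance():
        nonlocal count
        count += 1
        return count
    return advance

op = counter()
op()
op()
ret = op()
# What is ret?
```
25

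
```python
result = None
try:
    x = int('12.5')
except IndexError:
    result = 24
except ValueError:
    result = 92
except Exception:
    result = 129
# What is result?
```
92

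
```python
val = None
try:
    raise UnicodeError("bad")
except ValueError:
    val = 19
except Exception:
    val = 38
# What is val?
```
19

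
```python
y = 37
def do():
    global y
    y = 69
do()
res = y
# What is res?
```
69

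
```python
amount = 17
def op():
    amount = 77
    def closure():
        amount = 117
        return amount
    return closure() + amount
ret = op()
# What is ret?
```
194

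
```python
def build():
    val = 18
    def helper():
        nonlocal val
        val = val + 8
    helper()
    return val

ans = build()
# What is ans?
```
26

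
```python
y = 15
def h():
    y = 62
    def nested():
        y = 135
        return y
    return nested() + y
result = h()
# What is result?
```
197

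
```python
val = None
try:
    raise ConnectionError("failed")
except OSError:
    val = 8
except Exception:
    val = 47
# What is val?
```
8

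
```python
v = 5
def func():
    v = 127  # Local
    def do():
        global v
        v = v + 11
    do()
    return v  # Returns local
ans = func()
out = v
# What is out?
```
16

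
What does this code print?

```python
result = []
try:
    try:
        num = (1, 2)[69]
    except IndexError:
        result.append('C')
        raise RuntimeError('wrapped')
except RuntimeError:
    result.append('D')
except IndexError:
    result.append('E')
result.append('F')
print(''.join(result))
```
CDF

RuntimeError raised and caught, original IndexError not re-raised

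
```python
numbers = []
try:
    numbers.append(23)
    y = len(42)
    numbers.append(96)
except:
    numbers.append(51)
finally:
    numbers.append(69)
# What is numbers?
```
[23, 51, 69]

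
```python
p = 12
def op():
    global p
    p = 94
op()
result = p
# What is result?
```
94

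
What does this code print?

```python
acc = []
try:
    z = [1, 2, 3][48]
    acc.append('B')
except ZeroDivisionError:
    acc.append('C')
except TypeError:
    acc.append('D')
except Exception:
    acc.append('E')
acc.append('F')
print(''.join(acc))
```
EF

IndexError not specifically caught, falls to Exception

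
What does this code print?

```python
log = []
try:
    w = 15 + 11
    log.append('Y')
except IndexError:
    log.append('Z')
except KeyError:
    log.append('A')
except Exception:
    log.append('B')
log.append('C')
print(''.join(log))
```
YC

No exception, try block completes normally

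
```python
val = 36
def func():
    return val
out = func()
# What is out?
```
36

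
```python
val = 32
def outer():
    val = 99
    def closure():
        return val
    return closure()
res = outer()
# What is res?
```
99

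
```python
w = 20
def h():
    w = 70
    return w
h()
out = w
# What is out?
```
20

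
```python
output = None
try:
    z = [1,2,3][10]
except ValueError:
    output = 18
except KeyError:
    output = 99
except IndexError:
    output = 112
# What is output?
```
112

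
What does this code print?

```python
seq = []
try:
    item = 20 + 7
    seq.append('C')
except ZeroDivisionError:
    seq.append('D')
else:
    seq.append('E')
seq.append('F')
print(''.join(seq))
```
CEF

else block runs when no exception occurs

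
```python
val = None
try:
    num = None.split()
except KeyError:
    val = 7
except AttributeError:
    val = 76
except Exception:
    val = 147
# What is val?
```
76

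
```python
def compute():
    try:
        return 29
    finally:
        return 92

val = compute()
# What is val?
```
92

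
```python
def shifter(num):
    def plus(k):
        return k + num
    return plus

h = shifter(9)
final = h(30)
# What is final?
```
39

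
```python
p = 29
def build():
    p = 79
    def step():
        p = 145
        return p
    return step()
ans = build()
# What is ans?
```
145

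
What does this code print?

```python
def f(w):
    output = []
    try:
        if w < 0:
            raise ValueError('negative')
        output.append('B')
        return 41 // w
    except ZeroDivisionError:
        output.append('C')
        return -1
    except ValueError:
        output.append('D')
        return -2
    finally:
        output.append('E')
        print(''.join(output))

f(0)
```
BCE

w=0 causes ZeroDivisionError, caught, finally prints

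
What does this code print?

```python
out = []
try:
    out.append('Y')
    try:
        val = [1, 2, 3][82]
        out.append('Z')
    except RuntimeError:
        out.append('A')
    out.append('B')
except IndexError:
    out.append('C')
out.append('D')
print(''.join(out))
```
YCD

Inner handler doesn't match, propagates to outer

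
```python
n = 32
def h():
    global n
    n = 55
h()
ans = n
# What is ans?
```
55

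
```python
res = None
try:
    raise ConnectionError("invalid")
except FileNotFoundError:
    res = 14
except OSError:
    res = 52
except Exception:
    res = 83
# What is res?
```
52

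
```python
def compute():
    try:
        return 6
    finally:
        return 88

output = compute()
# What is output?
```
88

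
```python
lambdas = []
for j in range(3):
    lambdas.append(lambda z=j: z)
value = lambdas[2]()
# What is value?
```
2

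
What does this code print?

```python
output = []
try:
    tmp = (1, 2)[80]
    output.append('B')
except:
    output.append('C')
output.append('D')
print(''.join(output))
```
CD

Exception raised in try, caught by bare except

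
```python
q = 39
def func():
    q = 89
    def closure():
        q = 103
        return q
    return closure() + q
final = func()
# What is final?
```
192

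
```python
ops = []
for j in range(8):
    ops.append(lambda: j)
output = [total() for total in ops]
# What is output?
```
[7, 7, 7, 7, 7, 7, 7, 7]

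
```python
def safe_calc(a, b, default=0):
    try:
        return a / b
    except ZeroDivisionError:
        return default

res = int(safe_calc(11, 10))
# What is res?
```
1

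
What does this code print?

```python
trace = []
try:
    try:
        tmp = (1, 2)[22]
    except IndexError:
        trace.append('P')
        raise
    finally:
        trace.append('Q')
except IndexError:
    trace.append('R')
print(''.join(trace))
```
PQR

finally runs before re-raised exception propagates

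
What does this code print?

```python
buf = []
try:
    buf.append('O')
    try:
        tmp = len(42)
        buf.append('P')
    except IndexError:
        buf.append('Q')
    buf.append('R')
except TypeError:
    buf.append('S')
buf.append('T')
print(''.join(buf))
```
OST

Inner handler doesn't match, propagates to outer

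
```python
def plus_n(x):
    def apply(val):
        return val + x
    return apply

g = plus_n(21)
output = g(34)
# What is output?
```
55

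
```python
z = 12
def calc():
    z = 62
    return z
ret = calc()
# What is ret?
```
62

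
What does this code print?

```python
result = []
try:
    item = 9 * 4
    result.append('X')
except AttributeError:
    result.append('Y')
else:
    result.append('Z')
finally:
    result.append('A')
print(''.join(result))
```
XZA

else runs before finally when no exception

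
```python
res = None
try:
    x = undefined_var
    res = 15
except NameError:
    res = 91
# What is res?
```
91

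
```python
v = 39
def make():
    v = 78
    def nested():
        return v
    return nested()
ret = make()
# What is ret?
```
78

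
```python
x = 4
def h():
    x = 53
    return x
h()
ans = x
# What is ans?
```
4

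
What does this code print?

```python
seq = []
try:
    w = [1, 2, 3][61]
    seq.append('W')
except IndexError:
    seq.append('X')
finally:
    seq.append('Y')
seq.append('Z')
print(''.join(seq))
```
XYZ

finally always runs, even after exception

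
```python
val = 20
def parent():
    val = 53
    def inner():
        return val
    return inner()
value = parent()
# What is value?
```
53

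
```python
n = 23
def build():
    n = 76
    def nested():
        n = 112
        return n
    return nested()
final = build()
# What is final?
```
112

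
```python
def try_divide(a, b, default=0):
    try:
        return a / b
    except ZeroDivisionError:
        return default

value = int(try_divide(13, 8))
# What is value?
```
1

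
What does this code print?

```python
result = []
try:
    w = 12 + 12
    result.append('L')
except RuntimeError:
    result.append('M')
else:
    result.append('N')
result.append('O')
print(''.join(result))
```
LNO

else block runs when no exception occurs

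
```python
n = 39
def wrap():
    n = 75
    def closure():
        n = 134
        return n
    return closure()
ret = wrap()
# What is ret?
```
134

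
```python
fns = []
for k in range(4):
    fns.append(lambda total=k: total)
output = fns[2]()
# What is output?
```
2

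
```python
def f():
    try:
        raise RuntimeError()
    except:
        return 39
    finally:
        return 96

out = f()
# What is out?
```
96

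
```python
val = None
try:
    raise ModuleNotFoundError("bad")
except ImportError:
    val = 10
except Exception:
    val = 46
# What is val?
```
10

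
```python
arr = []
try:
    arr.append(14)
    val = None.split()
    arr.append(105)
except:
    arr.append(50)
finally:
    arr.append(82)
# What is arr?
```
[14, 50, 82]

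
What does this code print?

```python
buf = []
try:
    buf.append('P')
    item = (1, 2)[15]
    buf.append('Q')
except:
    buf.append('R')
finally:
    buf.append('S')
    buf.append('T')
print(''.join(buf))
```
PRST

Code before exception runs, then except, then all of finally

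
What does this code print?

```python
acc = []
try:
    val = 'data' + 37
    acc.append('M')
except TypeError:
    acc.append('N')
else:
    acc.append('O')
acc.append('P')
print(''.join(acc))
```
NP

else block skipped when exception is caught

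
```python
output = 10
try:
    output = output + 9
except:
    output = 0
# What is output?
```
19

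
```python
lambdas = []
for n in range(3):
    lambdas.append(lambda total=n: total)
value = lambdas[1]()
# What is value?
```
1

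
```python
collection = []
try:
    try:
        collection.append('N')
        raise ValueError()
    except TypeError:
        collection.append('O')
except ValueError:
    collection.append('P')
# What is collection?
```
['N', 'P']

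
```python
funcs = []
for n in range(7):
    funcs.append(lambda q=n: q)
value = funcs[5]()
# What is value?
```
5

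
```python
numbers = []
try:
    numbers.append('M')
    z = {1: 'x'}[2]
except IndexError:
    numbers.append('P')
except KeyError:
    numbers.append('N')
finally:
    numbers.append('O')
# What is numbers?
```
['M', 'N', 'O']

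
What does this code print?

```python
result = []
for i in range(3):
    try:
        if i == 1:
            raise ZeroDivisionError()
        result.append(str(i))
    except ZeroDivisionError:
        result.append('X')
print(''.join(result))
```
0X2

Exception on i=1 caught, loop continues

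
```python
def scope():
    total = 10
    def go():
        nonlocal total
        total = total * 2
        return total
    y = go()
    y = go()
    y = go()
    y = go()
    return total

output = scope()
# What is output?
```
160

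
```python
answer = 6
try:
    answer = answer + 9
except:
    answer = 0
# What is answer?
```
15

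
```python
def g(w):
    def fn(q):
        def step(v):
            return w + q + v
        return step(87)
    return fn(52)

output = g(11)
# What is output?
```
150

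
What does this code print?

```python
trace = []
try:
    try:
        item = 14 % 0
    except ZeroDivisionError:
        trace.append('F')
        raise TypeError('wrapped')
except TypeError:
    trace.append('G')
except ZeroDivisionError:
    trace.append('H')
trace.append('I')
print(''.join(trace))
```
FGI

TypeError raised and caught, original ZeroDivisionError not re-raised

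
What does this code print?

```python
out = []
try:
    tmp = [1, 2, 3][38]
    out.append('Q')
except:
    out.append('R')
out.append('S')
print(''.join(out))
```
RS

Exception raised in try, caught by bare except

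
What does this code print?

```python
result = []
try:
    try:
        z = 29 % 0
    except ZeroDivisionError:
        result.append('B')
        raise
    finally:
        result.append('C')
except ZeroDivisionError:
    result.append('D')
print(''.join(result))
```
BCD

finally runs before re-raised exception propagates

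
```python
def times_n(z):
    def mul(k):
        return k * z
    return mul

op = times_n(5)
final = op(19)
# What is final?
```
95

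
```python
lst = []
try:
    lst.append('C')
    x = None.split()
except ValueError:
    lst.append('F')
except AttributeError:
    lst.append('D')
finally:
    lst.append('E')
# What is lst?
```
['C', 'D', 'E']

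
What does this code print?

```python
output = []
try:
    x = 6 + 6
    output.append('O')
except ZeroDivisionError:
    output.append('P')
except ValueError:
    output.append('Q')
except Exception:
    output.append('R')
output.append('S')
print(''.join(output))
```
OS

No exception, try block completes normally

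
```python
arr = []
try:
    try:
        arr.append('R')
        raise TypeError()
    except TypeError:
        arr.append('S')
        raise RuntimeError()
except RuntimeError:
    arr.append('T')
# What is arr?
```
['R', 'S', 'T']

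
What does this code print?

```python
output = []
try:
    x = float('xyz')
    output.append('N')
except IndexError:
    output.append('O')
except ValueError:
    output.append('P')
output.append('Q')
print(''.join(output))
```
PQ

ValueError is caught by its specific handler, not IndexError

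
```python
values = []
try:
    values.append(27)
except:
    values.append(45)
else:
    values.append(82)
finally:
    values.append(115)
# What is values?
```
[27, 82, 115]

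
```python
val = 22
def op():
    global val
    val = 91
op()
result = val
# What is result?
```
91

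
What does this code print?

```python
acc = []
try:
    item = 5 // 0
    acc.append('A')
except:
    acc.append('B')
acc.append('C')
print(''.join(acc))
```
BC

Exception raised in try, caught by bare except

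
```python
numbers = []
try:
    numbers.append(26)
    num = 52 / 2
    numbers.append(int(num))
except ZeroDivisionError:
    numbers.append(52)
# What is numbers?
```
[26, 26]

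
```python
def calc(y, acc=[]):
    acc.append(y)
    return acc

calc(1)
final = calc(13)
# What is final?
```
[1, 13]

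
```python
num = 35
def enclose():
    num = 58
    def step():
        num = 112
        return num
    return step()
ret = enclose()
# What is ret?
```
112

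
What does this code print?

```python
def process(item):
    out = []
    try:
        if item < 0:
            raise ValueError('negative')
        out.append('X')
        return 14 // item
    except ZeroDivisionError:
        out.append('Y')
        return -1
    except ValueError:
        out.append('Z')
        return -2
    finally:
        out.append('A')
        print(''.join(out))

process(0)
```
XYA

item=0 causes ZeroDivisionError, caught, finally prints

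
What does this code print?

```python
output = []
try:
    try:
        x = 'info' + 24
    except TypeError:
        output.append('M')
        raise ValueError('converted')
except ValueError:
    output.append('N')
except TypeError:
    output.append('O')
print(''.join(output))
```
MN

New ValueError raised, caught by outer ValueError handler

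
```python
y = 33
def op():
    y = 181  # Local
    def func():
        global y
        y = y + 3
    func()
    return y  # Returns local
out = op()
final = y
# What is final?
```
36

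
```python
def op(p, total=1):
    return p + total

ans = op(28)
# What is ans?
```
29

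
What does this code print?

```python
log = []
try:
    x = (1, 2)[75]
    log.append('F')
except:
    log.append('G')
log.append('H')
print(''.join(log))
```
GH

Exception raised in try, caught by bare except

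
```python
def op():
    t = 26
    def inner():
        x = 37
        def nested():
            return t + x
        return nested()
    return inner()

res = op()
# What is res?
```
63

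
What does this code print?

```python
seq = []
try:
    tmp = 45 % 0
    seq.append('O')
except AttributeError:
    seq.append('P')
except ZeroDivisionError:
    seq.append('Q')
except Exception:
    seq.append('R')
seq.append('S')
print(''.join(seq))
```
QS

ZeroDivisionError matches before generic Exception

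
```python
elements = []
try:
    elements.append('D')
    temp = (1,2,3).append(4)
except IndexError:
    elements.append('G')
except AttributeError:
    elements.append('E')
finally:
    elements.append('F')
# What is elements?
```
['D', 'E', 'F']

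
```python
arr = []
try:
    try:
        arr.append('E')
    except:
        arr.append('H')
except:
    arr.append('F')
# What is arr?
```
['E']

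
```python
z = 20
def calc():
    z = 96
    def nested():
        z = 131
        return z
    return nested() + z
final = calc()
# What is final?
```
227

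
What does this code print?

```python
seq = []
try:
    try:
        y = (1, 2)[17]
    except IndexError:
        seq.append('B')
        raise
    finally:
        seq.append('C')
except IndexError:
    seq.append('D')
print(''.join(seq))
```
BCD

finally runs before re-raised exception propagates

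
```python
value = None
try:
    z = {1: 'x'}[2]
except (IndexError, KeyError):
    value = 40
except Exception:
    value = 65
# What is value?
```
40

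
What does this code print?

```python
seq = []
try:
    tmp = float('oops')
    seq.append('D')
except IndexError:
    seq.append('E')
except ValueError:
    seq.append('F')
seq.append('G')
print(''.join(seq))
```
FG

ValueError is caught by its specific handler, not IndexError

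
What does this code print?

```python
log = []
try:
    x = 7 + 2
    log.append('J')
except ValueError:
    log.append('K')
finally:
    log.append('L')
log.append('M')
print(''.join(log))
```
JLM

finally runs after normal execution too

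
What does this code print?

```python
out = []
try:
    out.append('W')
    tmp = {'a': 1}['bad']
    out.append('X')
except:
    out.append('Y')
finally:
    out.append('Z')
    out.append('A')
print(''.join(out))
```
WYZA

Code before exception runs, then except, then all of finally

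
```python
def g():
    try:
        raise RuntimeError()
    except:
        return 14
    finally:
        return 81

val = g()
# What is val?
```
81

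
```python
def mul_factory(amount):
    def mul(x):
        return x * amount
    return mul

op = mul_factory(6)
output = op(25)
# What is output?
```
150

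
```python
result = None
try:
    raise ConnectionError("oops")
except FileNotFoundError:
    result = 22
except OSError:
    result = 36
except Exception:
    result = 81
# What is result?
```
36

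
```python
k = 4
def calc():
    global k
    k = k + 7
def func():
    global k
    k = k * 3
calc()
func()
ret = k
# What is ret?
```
33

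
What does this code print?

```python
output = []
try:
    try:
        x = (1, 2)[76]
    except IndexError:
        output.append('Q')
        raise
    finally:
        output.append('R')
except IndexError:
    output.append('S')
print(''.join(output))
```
QRS

finally runs before re-raised exception propagates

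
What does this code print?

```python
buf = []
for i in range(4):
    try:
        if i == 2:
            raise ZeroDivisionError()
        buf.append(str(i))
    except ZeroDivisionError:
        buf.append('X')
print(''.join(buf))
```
01X3

Exception on i=2 caught, loop continues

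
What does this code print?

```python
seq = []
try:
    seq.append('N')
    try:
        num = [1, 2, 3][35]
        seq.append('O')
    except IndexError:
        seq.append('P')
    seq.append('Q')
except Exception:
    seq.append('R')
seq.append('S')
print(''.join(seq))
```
NPQS

Inner exception caught by inner handler, outer continues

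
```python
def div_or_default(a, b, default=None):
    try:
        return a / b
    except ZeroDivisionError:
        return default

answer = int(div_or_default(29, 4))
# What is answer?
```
7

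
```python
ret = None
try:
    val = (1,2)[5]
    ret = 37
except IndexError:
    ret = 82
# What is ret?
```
82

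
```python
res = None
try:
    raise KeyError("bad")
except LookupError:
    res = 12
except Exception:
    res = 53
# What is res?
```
12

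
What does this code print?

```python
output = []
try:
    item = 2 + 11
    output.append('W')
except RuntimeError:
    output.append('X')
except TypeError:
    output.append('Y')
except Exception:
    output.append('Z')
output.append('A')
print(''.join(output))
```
WA

No exception, try block completes normally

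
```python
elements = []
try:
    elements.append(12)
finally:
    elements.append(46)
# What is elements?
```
[12, 46]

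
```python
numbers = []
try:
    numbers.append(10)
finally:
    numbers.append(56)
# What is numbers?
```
[10, 56]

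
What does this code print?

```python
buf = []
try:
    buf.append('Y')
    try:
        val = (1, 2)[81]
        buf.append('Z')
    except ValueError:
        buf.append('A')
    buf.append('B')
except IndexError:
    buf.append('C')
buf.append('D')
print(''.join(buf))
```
YCD

Inner handler doesn't match, propagates to outer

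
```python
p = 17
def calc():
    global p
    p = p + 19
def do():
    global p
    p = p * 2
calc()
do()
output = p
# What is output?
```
72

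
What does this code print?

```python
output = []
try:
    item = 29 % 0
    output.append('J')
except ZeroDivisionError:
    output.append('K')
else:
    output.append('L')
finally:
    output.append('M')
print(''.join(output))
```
KM

Exception: except runs, else skipped, finally runs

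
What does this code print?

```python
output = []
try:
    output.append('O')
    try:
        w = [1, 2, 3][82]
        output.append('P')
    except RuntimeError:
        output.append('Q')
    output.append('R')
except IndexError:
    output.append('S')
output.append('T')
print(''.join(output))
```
OST

Inner handler doesn't match, propagates to outer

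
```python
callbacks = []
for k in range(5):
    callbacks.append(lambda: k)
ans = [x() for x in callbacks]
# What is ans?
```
[4, 4, 4, 4, 4]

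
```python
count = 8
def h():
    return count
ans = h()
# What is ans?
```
8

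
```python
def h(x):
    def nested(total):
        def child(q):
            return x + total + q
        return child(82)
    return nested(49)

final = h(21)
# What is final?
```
152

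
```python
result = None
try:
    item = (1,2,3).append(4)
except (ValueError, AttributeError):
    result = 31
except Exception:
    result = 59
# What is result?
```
31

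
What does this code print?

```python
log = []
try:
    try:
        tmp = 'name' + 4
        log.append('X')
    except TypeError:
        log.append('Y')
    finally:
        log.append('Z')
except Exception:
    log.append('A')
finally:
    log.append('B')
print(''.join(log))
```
YZB

Both finally blocks run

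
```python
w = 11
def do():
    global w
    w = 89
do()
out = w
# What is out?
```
89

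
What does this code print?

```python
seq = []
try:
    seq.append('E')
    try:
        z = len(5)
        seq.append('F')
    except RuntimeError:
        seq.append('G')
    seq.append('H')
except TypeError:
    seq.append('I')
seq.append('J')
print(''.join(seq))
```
EIJ

Inner handler doesn't match, propagates to outer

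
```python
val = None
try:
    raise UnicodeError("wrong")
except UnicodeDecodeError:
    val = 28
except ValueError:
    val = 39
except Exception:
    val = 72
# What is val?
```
39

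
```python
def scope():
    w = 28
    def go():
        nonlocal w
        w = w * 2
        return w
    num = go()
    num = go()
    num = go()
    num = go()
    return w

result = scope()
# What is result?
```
448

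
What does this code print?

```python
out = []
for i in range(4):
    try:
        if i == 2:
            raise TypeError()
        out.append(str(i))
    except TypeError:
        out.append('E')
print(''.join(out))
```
01E3

Exception on i=2 caught, loop continues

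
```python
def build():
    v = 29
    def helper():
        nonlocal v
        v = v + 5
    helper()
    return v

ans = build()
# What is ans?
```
34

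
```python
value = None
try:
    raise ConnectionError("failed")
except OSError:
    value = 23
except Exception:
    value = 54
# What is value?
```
23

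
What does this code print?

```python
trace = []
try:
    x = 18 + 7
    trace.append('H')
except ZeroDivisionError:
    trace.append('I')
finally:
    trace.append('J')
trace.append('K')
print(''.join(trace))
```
HJK

finally runs after normal execution too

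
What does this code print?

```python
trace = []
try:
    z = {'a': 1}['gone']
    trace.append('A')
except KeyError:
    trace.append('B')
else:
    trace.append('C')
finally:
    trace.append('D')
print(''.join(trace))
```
BD

Exception: except runs, else skipped, finally runs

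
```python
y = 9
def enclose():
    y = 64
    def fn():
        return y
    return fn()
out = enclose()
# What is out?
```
64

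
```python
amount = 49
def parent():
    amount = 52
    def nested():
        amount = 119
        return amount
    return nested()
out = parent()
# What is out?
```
119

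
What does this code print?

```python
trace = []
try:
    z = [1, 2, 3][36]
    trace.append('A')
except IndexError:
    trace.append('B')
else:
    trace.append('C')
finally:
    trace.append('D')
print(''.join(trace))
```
BD

Exception: except runs, else skipped, finally runs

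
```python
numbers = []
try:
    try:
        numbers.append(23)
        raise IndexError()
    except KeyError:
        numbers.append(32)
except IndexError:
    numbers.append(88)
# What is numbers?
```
[23, 88]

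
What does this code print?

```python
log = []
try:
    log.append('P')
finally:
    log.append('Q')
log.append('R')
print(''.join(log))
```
PQR

try/finally without except, no exception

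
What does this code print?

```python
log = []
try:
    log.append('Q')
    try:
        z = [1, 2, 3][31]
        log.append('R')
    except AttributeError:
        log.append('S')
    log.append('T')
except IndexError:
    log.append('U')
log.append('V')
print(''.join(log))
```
QUV

Inner handler doesn't match, propagates to outer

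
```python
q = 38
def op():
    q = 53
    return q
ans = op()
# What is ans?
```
53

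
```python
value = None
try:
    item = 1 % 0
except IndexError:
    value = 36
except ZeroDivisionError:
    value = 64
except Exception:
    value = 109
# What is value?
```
64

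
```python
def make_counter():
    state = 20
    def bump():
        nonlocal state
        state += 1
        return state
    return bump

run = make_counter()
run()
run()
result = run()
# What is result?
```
23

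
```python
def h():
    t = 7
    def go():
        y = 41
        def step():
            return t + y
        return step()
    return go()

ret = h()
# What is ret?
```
48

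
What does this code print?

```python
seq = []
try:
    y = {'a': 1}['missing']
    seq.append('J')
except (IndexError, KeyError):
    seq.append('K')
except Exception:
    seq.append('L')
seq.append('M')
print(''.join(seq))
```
KM

KeyError matches tuple containing it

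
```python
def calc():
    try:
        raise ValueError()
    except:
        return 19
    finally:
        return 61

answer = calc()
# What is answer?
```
61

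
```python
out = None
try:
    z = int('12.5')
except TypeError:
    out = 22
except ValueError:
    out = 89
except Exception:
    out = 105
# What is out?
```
89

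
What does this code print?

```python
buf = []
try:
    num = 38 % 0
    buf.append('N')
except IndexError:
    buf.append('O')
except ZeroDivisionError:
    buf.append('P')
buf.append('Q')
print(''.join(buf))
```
PQ

ZeroDivisionError is caught by its specific handler, not IndexError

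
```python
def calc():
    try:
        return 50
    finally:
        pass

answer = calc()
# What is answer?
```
50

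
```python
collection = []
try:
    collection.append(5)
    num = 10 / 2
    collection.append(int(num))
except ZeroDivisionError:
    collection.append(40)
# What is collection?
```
[5, 5]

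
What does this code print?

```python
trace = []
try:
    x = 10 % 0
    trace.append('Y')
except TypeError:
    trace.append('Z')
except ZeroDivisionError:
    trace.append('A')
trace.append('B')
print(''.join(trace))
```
AB

ZeroDivisionError is caught by its specific handler, not TypeError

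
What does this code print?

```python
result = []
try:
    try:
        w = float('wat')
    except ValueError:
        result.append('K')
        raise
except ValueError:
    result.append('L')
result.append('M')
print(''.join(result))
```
KLM

raise without argument re-raises current exception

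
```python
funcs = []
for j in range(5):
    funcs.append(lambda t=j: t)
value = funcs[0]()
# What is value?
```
0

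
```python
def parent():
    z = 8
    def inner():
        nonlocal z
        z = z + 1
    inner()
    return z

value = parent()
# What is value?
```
9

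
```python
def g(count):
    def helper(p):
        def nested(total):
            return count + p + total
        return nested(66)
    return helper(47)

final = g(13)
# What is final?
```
126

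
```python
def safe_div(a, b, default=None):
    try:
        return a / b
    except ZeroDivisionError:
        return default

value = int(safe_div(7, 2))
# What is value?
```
3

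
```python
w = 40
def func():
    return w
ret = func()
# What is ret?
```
40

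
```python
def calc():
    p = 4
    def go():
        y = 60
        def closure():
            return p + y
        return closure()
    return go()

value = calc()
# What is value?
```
64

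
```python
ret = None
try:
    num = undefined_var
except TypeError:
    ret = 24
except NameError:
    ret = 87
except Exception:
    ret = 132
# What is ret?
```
87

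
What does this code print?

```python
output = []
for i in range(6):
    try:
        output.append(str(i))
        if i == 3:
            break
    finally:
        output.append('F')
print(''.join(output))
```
0F1F2F3F

finally runs even when breaking out of loop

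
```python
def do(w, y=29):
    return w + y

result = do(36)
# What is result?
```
65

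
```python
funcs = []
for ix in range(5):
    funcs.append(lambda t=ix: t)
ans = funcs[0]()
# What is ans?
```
0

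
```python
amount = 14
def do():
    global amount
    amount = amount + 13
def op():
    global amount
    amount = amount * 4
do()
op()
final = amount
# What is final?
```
108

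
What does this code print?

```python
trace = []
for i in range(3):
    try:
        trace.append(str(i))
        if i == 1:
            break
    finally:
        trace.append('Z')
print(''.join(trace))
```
0Z1Z

finally runs even when breaking out of loop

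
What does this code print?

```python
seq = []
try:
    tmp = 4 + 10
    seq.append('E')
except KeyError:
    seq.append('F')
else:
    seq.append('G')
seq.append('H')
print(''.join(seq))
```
EGH

else block runs when no exception occurs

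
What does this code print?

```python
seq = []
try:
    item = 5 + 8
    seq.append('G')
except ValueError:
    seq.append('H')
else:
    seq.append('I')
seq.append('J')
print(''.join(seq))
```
GIJ

else block runs when no exception occurs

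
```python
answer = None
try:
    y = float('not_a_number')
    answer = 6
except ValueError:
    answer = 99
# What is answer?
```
99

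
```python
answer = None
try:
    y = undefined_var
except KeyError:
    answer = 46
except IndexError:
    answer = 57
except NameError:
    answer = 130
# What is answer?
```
130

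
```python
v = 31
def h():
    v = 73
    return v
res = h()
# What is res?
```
73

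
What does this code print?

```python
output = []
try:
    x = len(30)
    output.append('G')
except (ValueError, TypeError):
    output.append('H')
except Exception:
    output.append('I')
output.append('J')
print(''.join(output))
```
HJ

TypeError matches tuple containing it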